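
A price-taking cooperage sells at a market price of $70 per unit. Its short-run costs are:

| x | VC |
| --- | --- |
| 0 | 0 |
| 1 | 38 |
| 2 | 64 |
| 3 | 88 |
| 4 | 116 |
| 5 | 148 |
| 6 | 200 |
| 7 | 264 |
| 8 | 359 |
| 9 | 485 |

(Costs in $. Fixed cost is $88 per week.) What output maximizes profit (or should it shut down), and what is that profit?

Tabulate TR − TC: x=0: -88; x=1: -56; x=2: -12; x=3: 34; x=4: 76; x=5: 114; x=6: 132; x=7: 138; x=8: 113; x=9: 57.
Profit is maximized at x = 7. AVC there is 264/7 = $37.71 ≤ P, so producing beats shutting down (which would give -$88).

x = 7; profit = $138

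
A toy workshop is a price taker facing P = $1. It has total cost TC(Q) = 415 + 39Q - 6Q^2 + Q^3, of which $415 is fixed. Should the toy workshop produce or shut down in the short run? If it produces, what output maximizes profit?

Shut down

Variable cost is VC = 39Q - 6Q^2 + Q^3, so AVC = VC/Q = 39 - 6Q + Q^2 and MC = dTC/dQ = 39 - 12Q + 3Q^2.
The AVC parabola has its vertex at Q = 6/2 = 3, where AVC = 39 - 6·3 + 3^2 = $30.
With P < min AVC ($1 < $30), every unit sold adds to the loss.
Best response: produce nothing and absorb the $415 fixed cost.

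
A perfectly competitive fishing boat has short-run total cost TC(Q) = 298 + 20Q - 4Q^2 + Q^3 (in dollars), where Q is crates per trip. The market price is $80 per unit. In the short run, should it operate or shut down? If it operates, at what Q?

Variable cost is VC = 20Q - 4Q^2 + Q^3, so AVC = VC/Q = 20 - 4Q + Q^2 and MC = dTC/dQ = 20 - 8Q + 3Q^2.
AVC hits its minimum where MC = AVC, at Q = 2, giving min AVC = 20 - 4·2 + 2^2 = $16.
Since P = $80 ≥ min AVC = $16, price covers variable cost and the firm should produce.
P = MC gives -60 - 8Q + 3Q^2 = 0, with roots -10/3 and 6. Take the larger (rising MC): Q* = 6.
Check: AVC at Q = 6 is $32 ≤ P, so revenue covers variable cost.
Profit = P·Q − TC = 80·6 − 490 = -$10, a loss, but smaller than the $298 fixed cost the firm would lose by shutting down.

Produce at Q = 6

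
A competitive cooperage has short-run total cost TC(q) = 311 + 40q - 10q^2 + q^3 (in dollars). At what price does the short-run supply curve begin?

Short-run supply begins at min AVC. From VC = 40q - 10q^2 + q^3, AVC = 40 - 10q + q^2.
At the minimum of AVC, MC = AVC. MC = 40 - 20q + 3q^2; setting MC = AVC gives 2q^2 - 10q = 0, so q = 5. min AVC = 15.
For P < $15 the firm produces nothing.

$15 per unit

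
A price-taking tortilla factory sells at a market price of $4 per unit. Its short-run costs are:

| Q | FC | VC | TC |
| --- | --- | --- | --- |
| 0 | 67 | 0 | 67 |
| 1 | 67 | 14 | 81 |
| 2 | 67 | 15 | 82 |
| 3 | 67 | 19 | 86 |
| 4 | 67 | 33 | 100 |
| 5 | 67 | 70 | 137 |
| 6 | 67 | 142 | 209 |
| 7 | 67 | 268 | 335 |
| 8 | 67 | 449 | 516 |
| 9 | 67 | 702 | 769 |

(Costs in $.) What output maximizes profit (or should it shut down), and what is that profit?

Profit at each row (π = 4Q − TC): Q=0: -67; Q=1: -77; Q=2: -74; Q=3: -74; Q=4: -84; Q=5: -117; Q=6: -185; Q=7: -307; Q=8: -484; Q=9: -733.
Profit is highest at Q = 0. Equivalently, the lowest AVC in the table is 19/3 ≈ $6.33 at Q = 3, and P = $4 falls below it — price never covers variable cost, so the firm shuts down and loses only its fixed cost.

Q = 0 (shut down); profit = -$67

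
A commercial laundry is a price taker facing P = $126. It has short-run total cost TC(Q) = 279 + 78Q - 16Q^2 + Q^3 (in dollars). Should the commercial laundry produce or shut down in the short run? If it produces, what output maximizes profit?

Variable cost is VC = 78Q - 16Q^2 + Q^3, so AVC = VC/Q = 78 - 16Q + Q^2 and MC = dTC/dQ = 78 - 32Q + 3Q^2.
AVC hits its minimum where MC = AVC, at Q = 8, giving min AVC = 78 - 16·8 + 8^2 = $14.
P = $126 exceeds min AVC = $14, so the firm stays open.
Set P = MC: 126 = 78 - 32Q + 3Q^2 → -48 - 32Q + 3Q^2 = 0. The roots are Q = -4/3 and Q = 12; the profit-maximizing output is on the rising part of MC, so Q* = 12.
Check: AVC at Q = 12 is $30 ≤ P, so revenue covers variable cost.
Profit = P·Q − TC = 126·12 − 639 = $873.

Produce at Q = 12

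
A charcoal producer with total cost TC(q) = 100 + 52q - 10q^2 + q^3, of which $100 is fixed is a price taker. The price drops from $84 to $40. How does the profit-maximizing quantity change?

Output falls from 8 to 6

MC = 52 - 20q + 3q^2; the shutdown threshold is min AVC = $27 (at q = 5).
At P = $84 ≥ min AVC, set P = MC on the rising branch: q = 8.
At P = $40 ≥ min AVC, set P = MC: q = 6. The firm stays open but cuts output.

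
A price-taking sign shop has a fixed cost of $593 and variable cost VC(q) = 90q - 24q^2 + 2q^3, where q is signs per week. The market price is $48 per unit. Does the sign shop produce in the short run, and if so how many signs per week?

Variable cost is VC = 90q - 24q^2 + 2q^3, so AVC = VC/q = 90 - 24q + 2q^2 and MC = dTC/dq = 90 - 48q + 6q^2.
The AVC parabola has its vertex at q = 24/4 = 6, where AVC = 90 - 24·6 + 2·6^2 = $18.
P = $48 exceeds min AVC = $18, so the firm stays open.
P = MC gives 42 - 48q + 6q^2 = 0, with roots 1 and 7. Take the larger (rising MC): q* = 7.
Check: AVC at q = 7 is $20 ≤ P, so revenue covers variable cost.
Profit = P·q − TC = 48·7 − 733 = -$397, a loss, but smaller than the $593 fixed cost the firm would lose by shutting down.

Produce at q = 7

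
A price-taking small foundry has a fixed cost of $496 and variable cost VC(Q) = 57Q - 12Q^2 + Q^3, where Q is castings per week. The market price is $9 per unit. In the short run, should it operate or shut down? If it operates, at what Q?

Shut down

From TC, MC = TC'(Q) = 57 - 24Q + 3Q^2 and AVC = VC/Q = 57 - 12Q + Q^2.
AVC hits its minimum where MC = AVC, at Q = 6, giving min AVC = 57 - 12·6 + 6^2 = $21.
With P < min AVC ($9 < $21), every unit sold adds to the loss.
The firm minimizes its loss by shutting down and losing only its fixed cost of $496.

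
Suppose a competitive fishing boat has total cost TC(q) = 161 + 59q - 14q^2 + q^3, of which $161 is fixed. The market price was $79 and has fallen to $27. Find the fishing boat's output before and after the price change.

Output falls from 10 to 8

AVC = 59 - 14q + q^2, minimized at q = 7 where min AVC = $10. MC = 59 - 28q + 3q^2.
At P = $79 ≥ min AVC, set P = MC on the rising branch: q = 10.
At P = $27 ≥ min AVC, set P = MC: q = 8. The firm stays open but cuts output.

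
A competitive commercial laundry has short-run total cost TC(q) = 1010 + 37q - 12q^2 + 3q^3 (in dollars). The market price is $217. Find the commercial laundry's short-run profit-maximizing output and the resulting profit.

AVC = 37 - 12q + 3q^2 has its minimum $25 at q = 2; price $217 clears that bar, so the firm operates.
With MC = 37 - 24q + 9q^2, P = MC on the upward-sloping part at q* = 6.
TR = 217·6 = 1302. TC = 1010 + 438 = 1448. Profit = 1302 − 1448 = -$146.
By producing, the firm covers all variable cost plus $864 of fixed cost; shutting down would lose the full $1010.

Profit = -$146 at q = 6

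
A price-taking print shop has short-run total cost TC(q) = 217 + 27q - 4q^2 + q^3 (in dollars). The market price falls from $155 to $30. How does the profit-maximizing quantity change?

AVC = 27 - 4q + q^2, minimized at q = 2 where min AVC = $23. MC = 27 - 8q + 3q^2.
At P = $155 ≥ min AVC, set P = MC on the rising branch: q = 8.
At P = $30 ≥ min AVC, set P = MC: q = 3. The firm stays open but cuts output.

Output falls from 8 to 3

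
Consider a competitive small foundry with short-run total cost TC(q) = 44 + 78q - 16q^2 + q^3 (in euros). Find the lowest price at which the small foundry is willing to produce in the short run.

The shutdown price is the minimum of AVC. VC = 78q - 16q^2 + q^3, so AVC = 78 - 16q + q^2.
dAVC/dq = -16 + 2q = 0 gives q = 8. min AVC = 78 - 16·8 + 8^2 = 14.
For P < €14 the firm produces nothing.

€14 per unit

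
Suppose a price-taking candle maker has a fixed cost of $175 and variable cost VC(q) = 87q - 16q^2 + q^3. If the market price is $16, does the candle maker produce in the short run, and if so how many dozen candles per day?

Shut down

From TC, MC = TC'(q) = 87 - 32q + 3q^2 and AVC = VC/q = 87 - 16q + q^2.
The AVC parabola has its vertex at q = 16/2 = 8, where AVC = 87 - 16·8 + 8^2 = $23.
P = $16 lies below min AVC = $23; no output level covers variable cost.
Best response: produce nothing and absorb the $175 fixed cost.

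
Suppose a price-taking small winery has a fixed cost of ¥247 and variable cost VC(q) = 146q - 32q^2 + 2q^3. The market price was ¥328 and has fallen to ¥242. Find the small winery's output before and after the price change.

Output falls from 13 to 12

AVC = 146 - 32q + 2q^2, minimized at q = 8 where min AVC = ¥18. MC = 146 - 64q + 6q^2.
With P = ¥328 above the shutdown price, P = MC gives q = 13.
At P = ¥242 ≥ min AVC, set P = MC: q = 12. The firm stays open but cuts output.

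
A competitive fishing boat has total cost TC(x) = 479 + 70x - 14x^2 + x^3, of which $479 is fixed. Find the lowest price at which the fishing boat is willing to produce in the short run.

$21 per unit

Short-run supply begins at min AVC. From VC = 70x - 14x^2 + x^3, AVC = 70 - 14x + x^2.
dAVC/dx = -14 + 2x = 0 gives x = 7. min AVC = 70 - 14·7 + 7^2 = 21.
For P < $21 the firm produces nothing.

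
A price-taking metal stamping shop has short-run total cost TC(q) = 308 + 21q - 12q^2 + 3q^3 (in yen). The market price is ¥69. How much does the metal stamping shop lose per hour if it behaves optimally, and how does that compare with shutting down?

Profit = -¥116 at q = 4

AVC = 21 - 12q + 3q^2 has its minimum ¥9 at q = 2; price ¥69 clears that bar, so the firm operates.
MC = 21 - 24q + 9q^2. Setting P = MC and taking the root on the rising branch gives q* = 4.
TR = 69·4 = 276. TC = 308 + 84 = 392. Profit = 276 − 392 = -¥116.
By producing, the firm covers all variable cost plus ¥192 of fixed cost; shutting down would lose the full ¥308.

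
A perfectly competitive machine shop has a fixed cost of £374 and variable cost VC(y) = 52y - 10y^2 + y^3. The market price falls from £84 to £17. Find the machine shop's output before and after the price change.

MC = 52 - 20y + 3y^2; the shutdown threshold is min AVC = £27 (at y = 5).
At P = £84 ≥ min AVC, set P = MC on the rising branch: y = 8.
At P = £17 < min AVC = £27, price no longer covers variable cost at any output, so the firm shuts down: y = 0.

Output falls from 8 to 0 (the firm shuts down)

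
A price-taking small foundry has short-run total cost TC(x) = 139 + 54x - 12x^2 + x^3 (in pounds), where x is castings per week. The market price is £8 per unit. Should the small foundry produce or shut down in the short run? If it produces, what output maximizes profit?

Shut down

Strip out fixed cost: VC = 54x - 12x^2 + x^3. Then AVC = 54 - 12x + x^2 and MC = 54 - 24x + 3x^2.
AVC is minimized where dAVC/dx = -12 + 2x = 0, at x = 6; min AVC = 54 - 12·6 + 6^2 = £18.
With P < min AVC (£8 < £18), every unit sold adds to the loss.
The firm minimizes its loss by shutting down and losing only its fixed cost of £139.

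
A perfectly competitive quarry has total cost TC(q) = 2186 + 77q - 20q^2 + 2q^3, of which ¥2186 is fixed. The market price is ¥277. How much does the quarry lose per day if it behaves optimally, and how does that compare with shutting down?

AVC = 77 - 20q + 2q^2; min AVC = ¥27 at q = 5. Since P = ¥277 ≥ min AVC, the firm produces.
MC = 77 - 40q + 6q^2. Setting P = MC and taking the root on the rising branch gives q* = 10.
TR = 277·10 = 2770. TC = 2186 + 770 = 2956. Profit = 2770 − 2956 = -¥186.
By producing, the firm covers all variable cost plus ¥2000 of fixed cost; shutting down would lose the full ¥2186.

Profit = -¥186 at q = 10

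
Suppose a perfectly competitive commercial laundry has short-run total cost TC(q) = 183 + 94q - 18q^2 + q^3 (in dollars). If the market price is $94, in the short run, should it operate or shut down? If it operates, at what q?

Produce at q = 12

Strip out fixed cost: VC = 94q - 18q^2 + q^3. Then AVC = 94 - 18q + q^2 and MC = 94 - 36q + 3q^2.
AVC is minimized where dAVC/dq = -18 + 2q = 0, at q = 9; min AVC = 94 - 18·9 + 9^2 = $13.
P = $94 exceeds min AVC = $13, so the firm stays open.
Set P = MC: 94 = 94 - 36q + 3q^2 → -36q + 3q^2 = 0. The roots are q = 0 and q = 12; the profit-maximizing output is on the rising part of MC, so q* = 12.
Check: AVC at q = 12 is $22 ≤ P, so revenue covers variable cost.
Profit = P·q − TC = 94·12 − 447 = $681.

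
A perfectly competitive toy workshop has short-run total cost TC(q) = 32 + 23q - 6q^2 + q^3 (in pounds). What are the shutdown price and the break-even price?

Shutdown price = min AVC. AVC = 23 - 6q + q^2, with vertex at q = 3 and minimum £14.
ATC = 32/q + 23 - 6q + q^2. Setting dATC/dq = −32/q^2 − 6 + 2q = 0 gives q = 4 (since 2·4^3 − 6·4^2 = 32).
min ATC = 32/4 + 23 − 6·4 + 4^2 = £23. That is the break-even price.
Between these two prices the firm operates at a loss; above £23 it earns a profit.

Shutdown price = £14; break-even price = £23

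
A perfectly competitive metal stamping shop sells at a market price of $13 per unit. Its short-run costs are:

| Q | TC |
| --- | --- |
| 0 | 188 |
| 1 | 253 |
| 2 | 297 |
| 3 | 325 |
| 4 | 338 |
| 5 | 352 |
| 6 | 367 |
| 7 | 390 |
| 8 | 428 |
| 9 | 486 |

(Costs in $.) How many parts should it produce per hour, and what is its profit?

Q = 0 (shut down); profit = -$188

Compute π = P·Q − TC at each output: Q=0: -188; Q=1: -240; Q=2: -271; Q=3: -286; Q=4: -286; Q=5: -287; Q=6: -289; Q=7: -299; Q=8: -324; Q=9: -369.
Profit is highest at Q = 0. Equivalently, the lowest AVC in the table is 202/7 ≈ $28.86 at Q = 7, and P = $13 falls below it — price never covers variable cost, so the firm shuts down and loses only its fixed cost.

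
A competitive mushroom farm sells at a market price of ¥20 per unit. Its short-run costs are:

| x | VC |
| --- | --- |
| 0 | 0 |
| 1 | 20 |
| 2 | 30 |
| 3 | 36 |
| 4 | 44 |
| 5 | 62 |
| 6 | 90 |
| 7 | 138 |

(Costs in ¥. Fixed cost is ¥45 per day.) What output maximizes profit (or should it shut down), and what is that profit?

x = 5; profit = -¥7

Tabulate TR − TC: x=0: -45; x=1: -45; x=2: -35; x=3: -21; x=4: -9; x=5: -7; x=6: -15; x=7: -43.
Profit is maximized at x = 5. AVC there is 62/5 = ¥12.40 ≤ P, so producing beats shutting down (which would give -¥45).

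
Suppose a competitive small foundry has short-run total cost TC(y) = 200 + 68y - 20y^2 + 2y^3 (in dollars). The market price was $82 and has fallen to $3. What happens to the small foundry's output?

Output falls from 7 to 0 (the firm shuts down)

AVC = 68 - 20y + 2y^2, minimized at y = 5 where min AVC = $18. MC = 68 - 40y + 6y^2.
At P = $82 ≥ min AVC, set P = MC on the rising branch: y = 7.
At P = $3 < min AVC = $18, price no longer covers variable cost at any output, so the firm shuts down: y = 0.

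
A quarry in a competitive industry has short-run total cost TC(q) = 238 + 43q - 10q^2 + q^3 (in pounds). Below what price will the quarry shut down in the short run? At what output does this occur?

£18 per unit, at q = 5

The firm shuts down when price falls below the minimum of average variable cost. AVC = VC/q = 43 - 10q + q^2.
At the minimum of AVC, MC = AVC. MC = 43 - 20q + 3q^2; setting MC = AVC gives 2q^2 - 10q = 0, so q = 5. min AVC = 18.
For P < £18 the firm produces nothing.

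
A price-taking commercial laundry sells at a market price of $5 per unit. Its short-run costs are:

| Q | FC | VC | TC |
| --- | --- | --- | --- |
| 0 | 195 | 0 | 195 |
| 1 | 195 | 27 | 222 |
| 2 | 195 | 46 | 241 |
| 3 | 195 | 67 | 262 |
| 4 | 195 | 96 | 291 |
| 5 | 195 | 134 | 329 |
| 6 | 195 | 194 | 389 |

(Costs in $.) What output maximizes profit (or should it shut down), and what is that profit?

Compute π = P·Q − TC at each output: Q=0: -195; Q=1: -217; Q=2: -231; Q=3: -247; Q=4: -271; Q=5: -304; Q=6: -359.
Profit is highest at Q = 0. Equivalently, the lowest AVC in the table is 67/3 ≈ $22.33 at Q = 3, and P = $5 falls below it — price never covers variable cost, so the firm shuts down and loses only its fixed cost.

Q = 0 (shut down); profit = -$195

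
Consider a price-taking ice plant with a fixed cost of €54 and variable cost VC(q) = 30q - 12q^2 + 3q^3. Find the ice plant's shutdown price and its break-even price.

Shutdown price = €18; break-even price = €39

AVC = 30 - 12q + 3q^2; minimized at q = 2, giving min AVC = €18. That is the shutdown price.
ATC = 54/q + 30 - 12q + 3q^2. Setting dATC/dq = −54/q^2 − 12 + 6q = 0 gives q = 3 (since 6·3^3 − 12·3^2 = 54).
min ATC = 54/3 + 30 − 12·3 + 3·3^2 = €39. That is the break-even price.
Between these two prices the firm operates at a loss; above €39 it earns a profit.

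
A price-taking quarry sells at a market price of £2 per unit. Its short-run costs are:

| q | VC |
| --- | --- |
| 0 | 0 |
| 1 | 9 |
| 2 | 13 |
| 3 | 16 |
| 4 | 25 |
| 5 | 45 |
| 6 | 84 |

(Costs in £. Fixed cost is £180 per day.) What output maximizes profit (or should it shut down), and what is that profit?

Profit at each row (π = 2q − TC): q=0: -180; q=1: -187; q=2: -189; q=3: -190; q=4: -197; q=5: -215; q=6: -252.
Profit is highest at q = 0. Equivalently, the lowest AVC in the table is 16/3 ≈ £5.33 at q = 3, and P = £2 falls below it — price never covers variable cost, so the firm shuts down and loses only its fixed cost.

q = 0 (shut down); profit = -£180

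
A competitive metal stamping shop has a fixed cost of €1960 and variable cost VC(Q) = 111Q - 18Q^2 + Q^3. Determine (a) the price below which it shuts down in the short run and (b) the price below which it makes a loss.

Shutdown price = min AVC. AVC = 111 - 18Q + Q^2, with vertex at Q = 9 and minimum €30.
ATC = 1960/Q + 111 - 18Q + Q^2. Setting dATC/dQ = −1960/Q^2 − 18 + 2Q = 0 gives Q = 14 (since 2·14^3 − 18·14^2 = 1960).
min ATC = 1960/14 + 111 − 18·14 + 14^2 = €195. That is the break-even price.
Between these two prices the firm operates at a loss; above €195 it earns a profit.

Shutdown price = €30; break-even price = €195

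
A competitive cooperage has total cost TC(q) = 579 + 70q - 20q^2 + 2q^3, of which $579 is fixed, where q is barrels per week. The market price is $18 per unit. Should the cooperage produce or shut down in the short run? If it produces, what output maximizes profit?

Shut down

Variable cost is VC = 70q - 20q^2 + 2q^3, so AVC = VC/q = 70 - 20q + 2q^2 and MC = dTC/dq = 70 - 40q + 6q^2.
AVC hits its minimum where MC = AVC, at q = 5, giving min AVC = 70 - 20·5 + 2·5^2 = $20.
P = $18 lies below min AVC = $20; no output level covers variable cost.
Best response: produce nothing and absorb the $579 fixed cost.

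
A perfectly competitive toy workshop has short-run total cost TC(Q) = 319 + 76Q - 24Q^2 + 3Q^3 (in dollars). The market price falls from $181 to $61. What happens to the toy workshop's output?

AVC = 76 - 24Q + 3Q^2, minimized at Q = 4 where min AVC = $28. MC = 76 - 48Q + 9Q^2.
With P = $181 above the shutdown price, P = MC gives Q = 7.
At P = $61 ≥ min AVC, set P = MC: Q = 5. The firm stays open but cuts output.

Output falls from 7 to 5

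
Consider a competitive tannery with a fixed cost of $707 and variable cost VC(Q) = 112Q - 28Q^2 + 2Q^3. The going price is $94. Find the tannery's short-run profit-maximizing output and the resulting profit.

AVC = 112 - 28Q + 2Q^2 has its minimum $14 at Q = 7; price $94 clears that bar, so the firm operates.
MC = 112 - 56Q + 6Q^2. Setting P = MC and taking the root on the rising branch gives Q* = 9.
TR = 94·9 = 846. TC = 707 + 198 = 905. Profit = 846 − 905 = -$59.
That loss of $59 beats the $707 the firm would lose by shutting down; producing recovers $648 of fixed cost.

Profit = -$59 at Q = 9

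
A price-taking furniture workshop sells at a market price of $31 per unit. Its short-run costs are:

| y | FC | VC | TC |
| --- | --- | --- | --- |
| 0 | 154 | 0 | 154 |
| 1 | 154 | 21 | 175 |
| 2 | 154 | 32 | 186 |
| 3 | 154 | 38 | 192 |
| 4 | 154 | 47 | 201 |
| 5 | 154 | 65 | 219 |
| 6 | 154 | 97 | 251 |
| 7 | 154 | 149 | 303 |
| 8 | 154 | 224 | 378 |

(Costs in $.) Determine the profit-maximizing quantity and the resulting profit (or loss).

Tabulate TR − TC: y=0: -154; y=1: -144; y=2: -124; y=3: -99; y=4: -77; y=5: -64; y=6: -65; y=7: -86; y=8: -130.
Profit is maximized at y = 5. AVC there is 65/5 = $13 ≤ P, so producing beats shutting down (which would give -$154).

y = 5; profit = -$64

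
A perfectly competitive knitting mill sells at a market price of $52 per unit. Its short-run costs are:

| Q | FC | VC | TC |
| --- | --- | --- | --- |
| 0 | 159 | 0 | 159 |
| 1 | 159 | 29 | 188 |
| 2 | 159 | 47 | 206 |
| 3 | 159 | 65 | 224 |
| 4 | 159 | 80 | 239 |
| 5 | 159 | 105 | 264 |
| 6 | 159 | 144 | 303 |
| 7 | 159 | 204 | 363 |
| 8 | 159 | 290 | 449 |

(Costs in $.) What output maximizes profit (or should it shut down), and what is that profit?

Profit at each row (π = 52Q − TC): Q=0: -159; Q=1: -136; Q=2: -102; Q=3: -68; Q=4: -31; Q=5: -4; Q=6: 9; Q=7: 1; Q=8: -33.
Profit is maximized at Q = 6. AVC there is 144/6 = $24 ≤ P, so producing beats shutting down (which would give -$159).

Q = 6; profit = $9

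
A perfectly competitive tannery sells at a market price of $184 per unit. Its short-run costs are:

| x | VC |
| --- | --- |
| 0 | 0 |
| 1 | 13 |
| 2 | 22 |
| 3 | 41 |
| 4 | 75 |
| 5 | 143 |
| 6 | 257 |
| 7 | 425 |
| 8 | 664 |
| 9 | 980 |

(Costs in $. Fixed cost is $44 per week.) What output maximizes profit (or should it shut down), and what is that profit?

x = 7; profit = $819

Profit at each row (π = 184x − TC): x=0: -44; x=1: 127; x=2: 302; x=3: 467; x=4: 617; x=5: 733; x=6: 803; x=7: 819; x=8: 764; x=9: 632.
Profit is maximized at x = 7. AVC there is 425/7 = $60.71 ≤ P, so producing beats shutting down (which would give -$44).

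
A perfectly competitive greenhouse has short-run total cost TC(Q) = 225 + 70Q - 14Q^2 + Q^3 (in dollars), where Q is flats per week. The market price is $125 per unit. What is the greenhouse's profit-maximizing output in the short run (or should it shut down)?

From TC, MC = TC'(Q) = 70 - 28Q + 3Q^2 and AVC = VC/Q = 70 - 14Q + Q^2.
The AVC parabola has its vertex at Q = 14/2 = 7, where AVC = 70 - 14·7 + 7^2 = $21.
Since P = $125 ≥ min AVC = $21, price covers variable cost and the firm should produce.
Solving P = MC: -55 - 28Q + 3Q^2 = 0 ⇒ Q = -5/3 or 11. On the upward-sloping branch, Q* = 11.
Check: AVC at Q = 11 is $37 ≤ P, so revenue covers variable cost.
Profit = P·Q − TC = 125·11 − 632 = $743.

Produce at Q = 11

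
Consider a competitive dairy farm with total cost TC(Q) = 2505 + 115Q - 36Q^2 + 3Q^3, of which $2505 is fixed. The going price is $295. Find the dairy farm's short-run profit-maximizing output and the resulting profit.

Profit = -$105 at Q = 10

AVC = 115 - 36Q + 3Q^2; min AVC = $7 at Q = 6. Since P = $295 ≥ min AVC, the firm produces.
MC = 115 - 72Q + 9Q^2. Setting P = MC and taking the root on the rising branch gives Q* = 10.
TR = 295·10 = 2950. TC = 2505 + 550 = 3055. Profit = 2950 − 3055 = -$105.
By producing, the firm covers all variable cost plus $2400 of fixed cost; shutting down would lose the full $2505.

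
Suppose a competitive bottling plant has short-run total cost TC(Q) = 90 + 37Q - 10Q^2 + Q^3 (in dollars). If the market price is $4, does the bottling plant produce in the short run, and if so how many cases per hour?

Shut down

Strip out fixed cost: VC = 37Q - 10Q^2 + Q^3. Then AVC = 37 - 10Q + Q^2 and MC = 37 - 20Q + 3Q^2.
AVC hits its minimum where MC = AVC, at Q = 5, giving min AVC = 37 - 10·5 + 5^2 = $12.
Since P = $4 < min AVC = $12, price fails to cover variable cost at any output.
Best response: produce nothing and absorb the $90 fixed cost.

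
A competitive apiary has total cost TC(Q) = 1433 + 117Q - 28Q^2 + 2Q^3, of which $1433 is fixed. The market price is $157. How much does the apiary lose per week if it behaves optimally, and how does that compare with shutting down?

Profit = -$233 at Q = 10

AVC = 117 - 28Q + 2Q^2 has its minimum $19 at Q = 7; price $157 clears that bar, so the firm operates.
MC = 117 - 56Q + 6Q^2. Setting P = MC and taking the root on the rising branch gives Q* = 10.
TR = 157·10 = 1570. TC = 1433 + 370 = 1803. Profit = 1570 − 1803 = -$233.
By producing, the firm covers all variable cost plus $1200 of fixed cost; shutting down would lose the full $1433.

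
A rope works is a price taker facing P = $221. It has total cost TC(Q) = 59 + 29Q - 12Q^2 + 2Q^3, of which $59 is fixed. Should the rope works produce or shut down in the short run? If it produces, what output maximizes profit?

Strip out fixed cost: VC = 29Q - 12Q^2 + 2Q^3. Then AVC = 29 - 12Q + 2Q^2 and MC = 29 - 24Q + 6Q^2.
AVC is minimized where dAVC/dQ = -12 + 4Q = 0, at Q = 3; min AVC = 29 - 12·3 + 2·3^2 = $11.
Since P = $221 ≥ min AVC = $11, price covers variable cost and the firm should produce.
P = MC gives -192 - 24Q + 6Q^2 = 0, with roots -4 and 8. Take the larger (rising MC): Q* = 8.
Check: AVC at Q = 8 is $61 ≤ P, so revenue covers variable cost.
Profit = P·Q − TC = 221·8 − 547 = $1221.

Produce at Q = 8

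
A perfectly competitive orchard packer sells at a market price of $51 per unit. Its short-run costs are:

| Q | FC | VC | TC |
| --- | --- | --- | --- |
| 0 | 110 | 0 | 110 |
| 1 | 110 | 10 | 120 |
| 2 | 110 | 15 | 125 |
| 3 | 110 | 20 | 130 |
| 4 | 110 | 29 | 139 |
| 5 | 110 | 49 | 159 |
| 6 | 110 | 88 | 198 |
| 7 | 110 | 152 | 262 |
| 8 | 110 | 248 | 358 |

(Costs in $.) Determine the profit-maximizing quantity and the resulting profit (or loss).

Q = 6; profit = $108

Profit at each row (π = 51Q − TC): Q=0: -110; Q=1: -69; Q=2: -23; Q=3: 23; Q=4: 65; Q=5: 96; Q=6: 108; Q=7: 95; Q=8: 50.
Profit is maximized at Q = 6. AVC there is 88/6 = $14.67 ≤ P, so producing beats shutting down (which would give -$110).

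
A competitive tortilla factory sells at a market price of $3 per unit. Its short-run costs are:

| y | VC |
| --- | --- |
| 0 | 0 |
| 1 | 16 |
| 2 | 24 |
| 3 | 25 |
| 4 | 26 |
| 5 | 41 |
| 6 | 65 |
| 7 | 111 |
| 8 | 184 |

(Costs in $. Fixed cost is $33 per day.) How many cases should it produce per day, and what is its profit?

Profit at each row (π = 3y − TC): y=0: -33; y=1: -46; y=2: -51; y=3: -49; y=4: -47; y=5: -59; y=6: -80; y=7: -123; y=8: -193.
Profit is highest at y = 0. Equivalently, the lowest AVC in the table is 26/4 ≈ $6.50 at y = 4, and P = $3 falls below it — price never covers variable cost, so the firm shuts down and loses only its fixed cost.

y = 0 (shut down); profit = -$33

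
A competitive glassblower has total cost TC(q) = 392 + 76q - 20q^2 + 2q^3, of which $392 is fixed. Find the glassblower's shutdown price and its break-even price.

AVC = 76 - 20q + 2q^2; minimized at q = 5, giving min AVC = $26. That is the shutdown price.
ATC = 392/q + 76 - 20q + 2q^2. Setting dATC/dq = −392/q^2 − 20 + 4q = 0 gives q = 7 (since 4·7^3 − 20·7^2 = 392).
min ATC = 392/7 + 76 − 20·7 + 2·7^2 = $90. That is the break-even price.
Between these two prices the firm operates at a loss; above $90 it earns a profit.

Shutdown price = $26; break-even price = $90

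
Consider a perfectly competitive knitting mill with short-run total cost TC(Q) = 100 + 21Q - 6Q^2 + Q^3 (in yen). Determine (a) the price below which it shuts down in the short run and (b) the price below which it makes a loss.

Shutdown price = ¥12; break-even price = ¥36

AVC = 21 - 6Q + Q^2; minimized at Q = 3, giving min AVC = ¥12. That is the shutdown price.
ATC = 100/Q + 21 - 6Q + Q^2. Setting dATC/dQ = −100/Q^2 − 6 + 2Q = 0 gives Q = 5 (since 2·5^3 − 6·5^2 = 100).
min ATC = 100/5 + 21 − 6·5 + 5^2 = ¥36. That is the break-even price.
Between these two prices the firm operates at a loss; above ¥36 it earns a profit.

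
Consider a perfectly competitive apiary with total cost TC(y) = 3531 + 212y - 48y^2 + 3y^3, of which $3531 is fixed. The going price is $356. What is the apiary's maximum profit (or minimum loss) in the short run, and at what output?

Profit = -$75 at y = 12

AVC = 212 - 48y + 3y^2 has its minimum $20 at y = 8; price $356 clears that bar, so the firm operates.
With MC = 212 - 96y + 9y^2, P = MC on the upward-sloping part at y* = 12.
TR = 356·12 = 4272. TC = 3531 + 816 = 4347. Profit = 4272 − 4347 = -$75.
By producing, the firm covers all variable cost plus $3456 of fixed cost; shutting down would lose the full $3531.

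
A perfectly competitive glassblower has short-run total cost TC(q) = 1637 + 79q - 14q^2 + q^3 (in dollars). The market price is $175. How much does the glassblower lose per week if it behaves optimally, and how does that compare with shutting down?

Profit = -$197 at q = 12

AVC = 79 - 14q + q^2 has its minimum $30 at q = 7; price $175 clears that bar, so the firm operates.
With MC = 79 - 28q + 3q^2, P = MC on the upward-sloping part at q* = 12.
TR = 175·12 = 2100. TC = 1637 + 660 = 2297. Profit = 2100 − 2297 = -$197.
By producing, the firm covers all variable cost plus $1440 of fixed cost; shutting down would lose the full $1637.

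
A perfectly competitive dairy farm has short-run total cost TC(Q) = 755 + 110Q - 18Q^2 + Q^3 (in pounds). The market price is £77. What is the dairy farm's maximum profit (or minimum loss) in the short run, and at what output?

Profit = -£271 at Q = 11

AVC = 110 - 18Q + Q^2; min AVC = £29 at Q = 9. Since P = £77 ≥ min AVC, the firm produces.
MC = 110 - 36Q + 3Q^2. Setting P = MC and taking the root on the rising branch gives Q* = 11.
TR = 77·11 = 847. TC = 755 + 363 = 1118. Profit = 847 − 1118 = -£271.
That loss of £271 beats the £755 the firm would lose by shutting down; producing recovers £484 of fixed cost.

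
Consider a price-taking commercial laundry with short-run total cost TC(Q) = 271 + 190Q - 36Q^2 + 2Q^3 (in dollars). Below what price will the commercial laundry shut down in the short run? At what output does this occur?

Short-run supply begins at min AVC. From VC = 190Q - 36Q^2 + 2Q^3, AVC = 190 - 36Q + 2Q^2.
At the minimum of AVC, MC = AVC. MC = 190 - 72Q + 6Q^2; setting MC = AVC gives 4Q^2 - 36Q = 0, so Q = 9. min AVC = 28.
For P < $28 the firm produces nothing.

$28 per unit, at Q = 9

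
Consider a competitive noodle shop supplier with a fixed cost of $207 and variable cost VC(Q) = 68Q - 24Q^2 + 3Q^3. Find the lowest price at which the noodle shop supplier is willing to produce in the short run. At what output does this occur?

The shutdown price is the minimum of AVC. VC = 68Q - 24Q^2 + 3Q^3, so AVC = 68 - 24Q + 3Q^2.
dAVC/dQ = -24 + 6Q = 0 gives Q = 4. min AVC = 68 - 24·4 + 3·4^2 = 20.
The firm shuts down for any P below $20.

$20 per unit, at Q = 4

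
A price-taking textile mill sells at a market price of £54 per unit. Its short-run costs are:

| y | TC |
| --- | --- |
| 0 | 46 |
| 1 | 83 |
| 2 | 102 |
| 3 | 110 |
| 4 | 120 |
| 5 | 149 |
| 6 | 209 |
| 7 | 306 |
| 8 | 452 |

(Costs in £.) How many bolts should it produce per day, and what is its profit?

y = 5; profit = £121

Compute π = P·y − TC at each output: y=0: -46; y=1: -29; y=2: 6; y=3: 52; y=4: 96; y=5: 121; y=6: 115; y=7: 72; y=8: -20.
Profit is maximized at y = 5. AVC there is 103/5 = £20.60 ≤ P, so producing beats shutting down (which would give -£46).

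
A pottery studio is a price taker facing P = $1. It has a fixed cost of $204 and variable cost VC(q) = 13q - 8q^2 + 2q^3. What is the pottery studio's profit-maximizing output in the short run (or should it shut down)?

Shut down

Variable cost is VC = 13q - 8q^2 + 2q^3, so AVC = VC/q = 13 - 8q + 2q^2 and MC = dTC/dq = 13 - 16q + 6q^2.
AVC is minimized where dAVC/dq = -8 + 4q = 0, at q = 2; min AVC = 13 - 8·2 + 2·2^2 = $5.
With P < min AVC ($1 < $5), every unit sold adds to the loss.
Best response: produce nothing and absorb the $204 fixed cost.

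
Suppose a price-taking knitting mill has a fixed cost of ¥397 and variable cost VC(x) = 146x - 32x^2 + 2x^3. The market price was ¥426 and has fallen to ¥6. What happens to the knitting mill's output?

AVC = 146 - 32x + 2x^2, minimized at x = 8 where min AVC = ¥18. MC = 146 - 64x + 6x^2.
With P = ¥426 above the shutdown price, P = MC gives x = 14.
At P = ¥6 < min AVC = ¥18, price no longer covers variable cost at any output, so the firm shuts down: x = 0.

Output falls from 14 to 0 (the firm shuts down)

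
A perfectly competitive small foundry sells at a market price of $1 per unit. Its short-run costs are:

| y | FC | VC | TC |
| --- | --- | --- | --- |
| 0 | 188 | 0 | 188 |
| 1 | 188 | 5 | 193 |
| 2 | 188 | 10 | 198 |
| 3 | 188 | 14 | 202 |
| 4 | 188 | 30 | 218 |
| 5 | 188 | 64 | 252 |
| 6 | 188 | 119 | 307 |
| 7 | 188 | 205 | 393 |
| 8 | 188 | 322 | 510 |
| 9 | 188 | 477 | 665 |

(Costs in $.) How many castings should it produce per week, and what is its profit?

y = 0 (shut down); profit = -$188

Tabulate TR − TC: y=0: -188; y=1: -192; y=2: -196; y=3: -199; y=4: -214; y=5: -247; y=6: -301; y=7: -386; y=8: -502; y=9: -656.
Profit is highest at y = 0. Equivalently, the lowest AVC in the table is 14/3 ≈ $4.67 at y = 3, and P = $1 falls below it — price never covers variable cost, so the firm shuts down and loses only its fixed cost.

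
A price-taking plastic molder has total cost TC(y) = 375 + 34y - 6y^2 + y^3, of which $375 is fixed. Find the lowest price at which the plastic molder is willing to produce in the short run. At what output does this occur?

$25 per unit, at y = 3

Short-run supply begins at min AVC. From VC = 34y - 6y^2 + y^3, AVC = 34 - 6y + y^2.
dAVC/dy = -6 + 2y = 0 gives y = 3. min AVC = 34 - 6·3 + 3^2 = 25.
For P < $25 the firm produces nothing.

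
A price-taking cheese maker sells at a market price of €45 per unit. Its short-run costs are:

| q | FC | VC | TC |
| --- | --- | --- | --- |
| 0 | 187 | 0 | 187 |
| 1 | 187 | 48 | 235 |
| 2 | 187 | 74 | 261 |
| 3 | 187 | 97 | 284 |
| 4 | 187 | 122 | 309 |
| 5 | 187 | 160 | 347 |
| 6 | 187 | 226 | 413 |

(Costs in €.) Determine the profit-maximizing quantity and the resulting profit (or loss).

q = 5; profit = -€122

Compute π = P·q − TC at each output: q=0: -187; q=1: -190; q=2: -171; q=3: -149; q=4: -129; q=5: -122; q=6: -143.
Profit is maximized at q = 5. AVC there is 160/5 = €32 ≤ P, so producing beats shutting down (which would give -€187).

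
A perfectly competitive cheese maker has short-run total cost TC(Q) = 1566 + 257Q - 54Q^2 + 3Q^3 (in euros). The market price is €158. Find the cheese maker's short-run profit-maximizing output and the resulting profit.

AVC = 257 - 54Q + 3Q^2; min AVC = €14 at Q = 9. Since P = €158 ≥ min AVC, the firm produces.
With MC = 257 - 108Q + 9Q^2, P = MC on the upward-sloping part at Q* = 11.
TR = 158·11 = 1738. TC = 1566 + 286 = 1852. Profit = 1738 − 1852 = -€114.
By producing, the firm covers all variable cost plus €1452 of fixed cost; shutting down would lose the full €1566.

Profit = -€114 at Q = 11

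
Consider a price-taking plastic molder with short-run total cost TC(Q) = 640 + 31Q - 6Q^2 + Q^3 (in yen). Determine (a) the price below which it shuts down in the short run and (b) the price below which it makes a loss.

AVC = 31 - 6Q + Q^2; minimized at Q = 3, giving min AVC = ¥22. That is the shutdown price.
ATC = 640/Q + 31 - 6Q + Q^2. Setting dATC/dQ = −640/Q^2 − 6 + 2Q = 0 gives Q = 8 (since 2·8^3 − 6·8^2 = 640).
min ATC = 640/8 + 31 − 6·8 + 8^2 = ¥127. That is the break-even price.
Between these two prices the firm operates at a loss; above ¥127 it earns a profit.

Shutdown price = ¥22; break-even price = ¥127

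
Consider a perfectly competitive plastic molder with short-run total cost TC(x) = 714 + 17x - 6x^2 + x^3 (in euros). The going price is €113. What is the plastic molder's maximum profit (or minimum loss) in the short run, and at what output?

AVC = 17 - 6x + x^2 has its minimum €8 at x = 3; price €113 clears that bar, so the firm operates.
With MC = 17 - 12x + 3x^2, P = MC on the upward-sloping part at x* = 8.
TR = 113·8 = 904. TC = 714 + 264 = 978. Profit = 904 − 978 = -€74.
That loss of €74 beats the €714 the firm would lose by shutting down; producing recovers €640 of fixed cost.

Profit = -€74 at x = 8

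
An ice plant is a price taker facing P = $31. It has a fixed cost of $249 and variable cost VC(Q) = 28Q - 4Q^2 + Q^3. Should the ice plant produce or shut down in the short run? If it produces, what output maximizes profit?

Produce at Q = 3

Strip out fixed cost: VC = 28Q - 4Q^2 + Q^3. Then AVC = 28 - 4Q + Q^2 and MC = 28 - 8Q + 3Q^2.
AVC hits its minimum where MC = AVC, at Q = 2, giving min AVC = 28 - 4·2 + 2^2 = $24.
Since P = $31 ≥ min AVC = $24, price covers variable cost and the firm should produce.
Set P = MC: 31 = 28 - 8Q + 3Q^2 → -3 - 8Q + 3Q^2 = 0. The roots are Q = -1/3 and Q = 3; the profit-maximizing output is on the rising part of MC, so Q* = 3.
Check: AVC at Q = 3 is $25 ≤ P, so revenue covers variable cost.
Profit = P·Q − TC = 31·3 − 324 = -$231, a loss, but smaller than the $249 fixed cost the firm would lose by shutting down.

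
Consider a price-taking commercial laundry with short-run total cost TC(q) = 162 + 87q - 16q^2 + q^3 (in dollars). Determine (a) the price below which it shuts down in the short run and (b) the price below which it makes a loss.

Shutdown price = min AVC. AVC = 87 - 16q + q^2, with vertex at q = 8 and minimum $23.
ATC = 162/q + 87 - 16q + q^2. Setting dATC/dq = −162/q^2 − 16 + 2q = 0 gives q = 9 (since 2·9^3 − 16·9^2 = 162).
min ATC = 162/9 + 87 − 16·9 + 9^2 = $42. That is the break-even price.
Between these two prices the firm operates at a loss; above $42 it earns a profit.

Shutdown price = $23; break-even price = $42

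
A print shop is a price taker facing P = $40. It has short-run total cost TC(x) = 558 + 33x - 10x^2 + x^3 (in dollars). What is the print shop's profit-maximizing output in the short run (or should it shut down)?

From TC, MC = TC'(x) = 33 - 20x + 3x^2 and AVC = VC/x = 33 - 10x + x^2.
The AVC parabola has its vertex at x = 10/2 = 5, where AVC = 33 - 10·5 + 5^2 = $8.
P = $40 exceeds min AVC = $8, so the firm stays open.
Set P = MC: 40 = 33 - 20x + 3x^2 → -7 - 20x + 3x^2 = 0. The roots are x = -1/3 and x = 7; the profit-maximizing output is on the rising part of MC, so x* = 7.
Check: AVC at x = 7 is $12 ≤ P, so revenue covers variable cost.
Profit = P·x − TC = 40·7 − 642 = -$362, a loss, but smaller than the $558 fixed cost the firm would lose by shutting down.

Produce at x = 7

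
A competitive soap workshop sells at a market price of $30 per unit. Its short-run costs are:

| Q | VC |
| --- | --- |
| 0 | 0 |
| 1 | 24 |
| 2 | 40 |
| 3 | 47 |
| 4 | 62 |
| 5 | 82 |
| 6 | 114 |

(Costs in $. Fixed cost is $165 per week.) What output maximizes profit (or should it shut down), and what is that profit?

Q = 5; profit = -$97

Tabulate TR − TC: Q=0: -165; Q=1: -159; Q=2: -145; Q=3: -122; Q=4: -107; Q=5: -97; Q=6: -99.
Profit is maximized at Q = 5. AVC there is 82/5 = $16.40 ≤ P, so producing beats shutting down (which would give -$165).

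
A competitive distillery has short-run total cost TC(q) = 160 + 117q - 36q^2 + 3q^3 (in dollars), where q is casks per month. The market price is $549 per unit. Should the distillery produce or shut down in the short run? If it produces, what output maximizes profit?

Variable cost is VC = 117q - 36q^2 + 3q^3, so AVC = VC/q = 117 - 36q + 3q^2 and MC = dTC/dq = 117 - 72q + 9q^2.
AVC hits its minimum where MC = AVC, at q = 6, giving min AVC = 117 - 36·6 + 3·6^2 = $9.
Because $549 ≥ $9, revenue can cover variable cost; the firm operates.
Solving P = MC: -432 - 72q + 9q^2 = 0 ⇒ q = -4 or 12. On the upward-sloping branch, q* = 12.
Check: AVC at q = 12 is $117 ≤ P, so revenue covers variable cost.
Profit = P·q − TC = 549·12 − 1564 = $5024.

Produce at q = 12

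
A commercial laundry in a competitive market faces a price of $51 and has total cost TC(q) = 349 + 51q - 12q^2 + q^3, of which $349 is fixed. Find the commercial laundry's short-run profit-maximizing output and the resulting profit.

AVC = 51 - 12q + q^2 has its minimum $15 at q = 6; price $51 clears that bar, so the firm operates.
With MC = 51 - 24q + 3q^2, P = MC on the upward-sloping part at q* = 8.
TR = 51·8 = 408. TC = 349 + 152 = 501. Profit = 408 − 501 = -$93.
That loss of $93 beats the $349 the firm would lose by shutting down; producing recovers $256 of fixed cost.

Profit = -$93 at q = 8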